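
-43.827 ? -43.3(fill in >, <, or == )<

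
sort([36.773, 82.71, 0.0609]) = [0.0609, 36.773, 82.71]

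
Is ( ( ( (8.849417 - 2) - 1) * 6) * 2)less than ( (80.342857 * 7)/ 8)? Yes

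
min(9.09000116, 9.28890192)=9.09000116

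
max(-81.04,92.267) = 92.267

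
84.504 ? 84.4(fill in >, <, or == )>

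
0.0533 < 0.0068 False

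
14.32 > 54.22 False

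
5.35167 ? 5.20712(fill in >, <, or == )>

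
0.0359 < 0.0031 False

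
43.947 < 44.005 True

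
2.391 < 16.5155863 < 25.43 True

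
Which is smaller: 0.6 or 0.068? 0.068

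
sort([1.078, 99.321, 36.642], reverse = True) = [99.321, 36.642, 1.078]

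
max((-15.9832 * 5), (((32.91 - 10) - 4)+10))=28.91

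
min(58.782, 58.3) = 58.3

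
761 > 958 False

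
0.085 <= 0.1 True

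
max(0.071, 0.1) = 0.1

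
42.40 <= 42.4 True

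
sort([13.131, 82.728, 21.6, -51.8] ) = [-51.8, 13.131, 21.6, 82.728]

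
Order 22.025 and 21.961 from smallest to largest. 21.961, 22.025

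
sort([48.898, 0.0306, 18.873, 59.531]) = [0.0306, 18.873, 48.898, 59.531]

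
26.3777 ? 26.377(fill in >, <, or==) >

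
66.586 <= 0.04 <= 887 False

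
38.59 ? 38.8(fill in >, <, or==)<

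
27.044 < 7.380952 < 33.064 False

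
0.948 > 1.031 False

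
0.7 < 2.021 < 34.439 True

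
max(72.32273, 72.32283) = 72.32283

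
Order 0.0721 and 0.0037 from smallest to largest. 0.0037, 0.0721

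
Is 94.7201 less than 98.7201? Yes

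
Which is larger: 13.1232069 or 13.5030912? 13.5030912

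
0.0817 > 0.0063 True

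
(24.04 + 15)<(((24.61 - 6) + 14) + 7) True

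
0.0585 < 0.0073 False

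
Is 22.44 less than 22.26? No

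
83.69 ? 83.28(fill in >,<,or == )>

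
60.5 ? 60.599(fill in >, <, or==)<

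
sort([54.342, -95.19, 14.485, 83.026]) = [-95.19, 14.485, 54.342, 83.026]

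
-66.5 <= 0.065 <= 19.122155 True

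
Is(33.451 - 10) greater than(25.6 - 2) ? No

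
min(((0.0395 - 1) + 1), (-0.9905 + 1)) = 0.0095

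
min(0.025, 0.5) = 0.025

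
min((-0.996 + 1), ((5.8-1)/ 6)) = 0.004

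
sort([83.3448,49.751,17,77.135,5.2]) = [5.2,17,49.751,77.135,83.3448]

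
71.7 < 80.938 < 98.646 True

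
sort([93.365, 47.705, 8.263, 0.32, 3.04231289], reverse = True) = [93.365, 47.705, 8.263, 3.04231289, 0.32]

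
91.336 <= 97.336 True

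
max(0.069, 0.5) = 0.5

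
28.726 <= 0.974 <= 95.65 False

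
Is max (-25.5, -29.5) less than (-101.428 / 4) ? Yes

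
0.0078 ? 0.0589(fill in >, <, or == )<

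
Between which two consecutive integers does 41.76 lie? 41 and 42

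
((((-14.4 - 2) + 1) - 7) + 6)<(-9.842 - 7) False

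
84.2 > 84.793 False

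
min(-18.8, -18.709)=-18.8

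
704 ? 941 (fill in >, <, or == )<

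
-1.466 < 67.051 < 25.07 False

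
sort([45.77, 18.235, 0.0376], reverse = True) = [45.77, 18.235, 0.0376]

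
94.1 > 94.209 False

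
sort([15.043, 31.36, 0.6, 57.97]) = [0.6, 15.043, 31.36, 57.97]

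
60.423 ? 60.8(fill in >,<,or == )<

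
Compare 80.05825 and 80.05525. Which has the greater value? 80.05825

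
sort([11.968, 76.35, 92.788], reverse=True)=[92.788, 76.35, 11.968]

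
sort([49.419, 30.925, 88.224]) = [30.925, 49.419, 88.224]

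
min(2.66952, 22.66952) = 2.66952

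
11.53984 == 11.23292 False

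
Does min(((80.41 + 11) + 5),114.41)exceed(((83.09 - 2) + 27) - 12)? Yes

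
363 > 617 False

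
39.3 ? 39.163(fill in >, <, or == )>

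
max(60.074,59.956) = 60.074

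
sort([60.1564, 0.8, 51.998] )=[0.8, 51.998, 60.1564]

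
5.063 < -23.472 False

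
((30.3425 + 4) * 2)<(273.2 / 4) False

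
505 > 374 True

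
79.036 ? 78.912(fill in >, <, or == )>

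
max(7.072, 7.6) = 7.6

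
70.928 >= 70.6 True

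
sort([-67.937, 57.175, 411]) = [-67.937, 57.175, 411]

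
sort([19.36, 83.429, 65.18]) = [19.36, 65.18, 83.429]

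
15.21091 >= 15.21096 False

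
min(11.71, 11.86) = 11.71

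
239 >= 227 True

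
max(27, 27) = 27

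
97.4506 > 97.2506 True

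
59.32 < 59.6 True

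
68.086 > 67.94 True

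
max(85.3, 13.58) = 85.3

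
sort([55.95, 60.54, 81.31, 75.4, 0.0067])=[0.0067, 55.95, 60.54, 75.4, 81.31]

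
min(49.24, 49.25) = 49.24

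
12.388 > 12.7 False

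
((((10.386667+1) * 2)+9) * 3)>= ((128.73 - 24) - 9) False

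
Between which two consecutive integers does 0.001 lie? 0 and 1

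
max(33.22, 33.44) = 33.44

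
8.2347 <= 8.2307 False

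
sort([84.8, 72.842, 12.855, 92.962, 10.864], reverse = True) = [92.962, 84.8, 72.842, 12.855, 10.864]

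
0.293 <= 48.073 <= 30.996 False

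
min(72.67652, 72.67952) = 72.67652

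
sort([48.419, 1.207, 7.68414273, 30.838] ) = [1.207, 7.68414273, 30.838, 48.419]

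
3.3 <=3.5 True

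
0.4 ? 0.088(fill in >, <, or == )>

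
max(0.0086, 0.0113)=0.0113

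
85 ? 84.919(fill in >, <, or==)>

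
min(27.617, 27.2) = 27.2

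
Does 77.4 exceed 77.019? Yes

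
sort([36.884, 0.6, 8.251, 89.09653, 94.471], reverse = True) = [94.471, 89.09653, 36.884, 8.251, 0.6]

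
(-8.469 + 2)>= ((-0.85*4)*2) True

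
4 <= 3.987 False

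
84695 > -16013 True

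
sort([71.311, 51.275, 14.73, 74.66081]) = [14.73, 51.275, 71.311, 74.66081]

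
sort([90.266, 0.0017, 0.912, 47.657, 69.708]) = [0.0017, 0.912, 47.657, 69.708, 90.266]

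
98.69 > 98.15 True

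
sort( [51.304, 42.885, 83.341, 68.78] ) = [42.885, 51.304, 68.78, 83.341]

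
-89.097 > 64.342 False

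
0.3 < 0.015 False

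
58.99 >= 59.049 False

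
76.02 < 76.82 True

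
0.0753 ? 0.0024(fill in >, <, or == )>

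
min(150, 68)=68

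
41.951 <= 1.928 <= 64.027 False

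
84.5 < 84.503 True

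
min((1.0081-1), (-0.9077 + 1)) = 0.0081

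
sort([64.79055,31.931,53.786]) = [31.931,53.786,64.79055]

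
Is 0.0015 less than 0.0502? Yes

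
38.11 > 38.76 False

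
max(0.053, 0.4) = 0.4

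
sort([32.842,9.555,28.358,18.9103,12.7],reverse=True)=[32.842,28.358,18.9103,12.7,9.555]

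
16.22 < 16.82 True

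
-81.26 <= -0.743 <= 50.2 True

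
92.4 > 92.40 False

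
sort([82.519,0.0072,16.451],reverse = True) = [82.519,16.451,0.0072]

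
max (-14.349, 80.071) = 80.071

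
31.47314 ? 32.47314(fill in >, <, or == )<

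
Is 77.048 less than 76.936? No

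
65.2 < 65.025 False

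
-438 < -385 True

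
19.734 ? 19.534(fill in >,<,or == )>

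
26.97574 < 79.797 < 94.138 True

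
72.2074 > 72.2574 False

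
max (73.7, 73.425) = 73.7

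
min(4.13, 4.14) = 4.13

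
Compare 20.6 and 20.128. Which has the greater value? 20.6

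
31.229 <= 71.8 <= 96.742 True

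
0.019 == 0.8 False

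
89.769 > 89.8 False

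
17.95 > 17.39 True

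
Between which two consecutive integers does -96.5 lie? -97 and -96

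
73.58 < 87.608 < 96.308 True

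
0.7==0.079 False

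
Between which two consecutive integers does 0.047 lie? 0 and 1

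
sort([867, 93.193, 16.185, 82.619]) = [16.185, 82.619, 93.193, 867]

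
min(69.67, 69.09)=69.09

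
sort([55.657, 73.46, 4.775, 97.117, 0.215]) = [0.215, 4.775, 55.657, 73.46, 97.117]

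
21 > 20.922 True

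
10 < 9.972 False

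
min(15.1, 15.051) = 15.051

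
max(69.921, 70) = 70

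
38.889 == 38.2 False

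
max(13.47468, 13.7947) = 13.7947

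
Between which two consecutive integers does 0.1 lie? 0 and 1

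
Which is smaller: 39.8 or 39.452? 39.452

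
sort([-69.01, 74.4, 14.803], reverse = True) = [74.4, 14.803, -69.01]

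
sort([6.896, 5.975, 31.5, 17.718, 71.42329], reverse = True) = [71.42329, 31.5, 17.718, 6.896, 5.975]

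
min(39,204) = 39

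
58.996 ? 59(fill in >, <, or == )<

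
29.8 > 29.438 True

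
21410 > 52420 False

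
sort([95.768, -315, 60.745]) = [-315, 60.745, 95.768]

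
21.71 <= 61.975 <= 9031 True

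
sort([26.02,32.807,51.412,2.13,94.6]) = [2.13,26.02,32.807,51.412,94.6]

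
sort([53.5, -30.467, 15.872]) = [-30.467, 15.872, 53.5]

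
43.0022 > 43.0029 False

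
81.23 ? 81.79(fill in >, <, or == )<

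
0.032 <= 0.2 True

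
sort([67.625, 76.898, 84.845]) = [67.625, 76.898, 84.845]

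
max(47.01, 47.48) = 47.48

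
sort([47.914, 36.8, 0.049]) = [0.049, 36.8, 47.914]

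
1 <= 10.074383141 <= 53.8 True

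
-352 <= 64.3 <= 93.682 True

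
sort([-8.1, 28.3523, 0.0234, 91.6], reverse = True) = [91.6, 28.3523, 0.0234, -8.1]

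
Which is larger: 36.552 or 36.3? 36.552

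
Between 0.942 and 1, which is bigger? 1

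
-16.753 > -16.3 False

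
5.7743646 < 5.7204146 False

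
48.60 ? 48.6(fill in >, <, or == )==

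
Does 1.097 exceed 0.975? Yes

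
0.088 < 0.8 True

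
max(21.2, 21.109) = 21.2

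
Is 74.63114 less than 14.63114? No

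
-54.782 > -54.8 True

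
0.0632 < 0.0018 False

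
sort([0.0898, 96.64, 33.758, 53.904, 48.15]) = [0.0898, 33.758, 48.15, 53.904, 96.64]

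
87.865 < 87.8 False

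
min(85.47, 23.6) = 23.6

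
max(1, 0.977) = 1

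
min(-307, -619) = -619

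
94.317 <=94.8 True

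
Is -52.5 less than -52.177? Yes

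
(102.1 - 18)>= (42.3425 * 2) False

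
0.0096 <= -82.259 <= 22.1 False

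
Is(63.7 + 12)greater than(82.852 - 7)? No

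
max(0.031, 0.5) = 0.5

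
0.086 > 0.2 False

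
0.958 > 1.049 False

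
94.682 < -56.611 False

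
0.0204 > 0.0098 True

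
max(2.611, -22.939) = 2.611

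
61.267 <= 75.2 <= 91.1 True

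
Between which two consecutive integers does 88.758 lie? 88 and 89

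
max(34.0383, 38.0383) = 38.0383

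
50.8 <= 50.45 False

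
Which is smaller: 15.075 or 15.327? 15.075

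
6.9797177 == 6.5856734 False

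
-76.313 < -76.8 False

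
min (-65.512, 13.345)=-65.512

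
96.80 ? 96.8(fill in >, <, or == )==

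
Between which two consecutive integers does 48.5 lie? 48 and 49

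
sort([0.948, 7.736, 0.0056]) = [0.0056, 0.948, 7.736]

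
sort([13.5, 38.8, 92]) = [13.5, 38.8, 92]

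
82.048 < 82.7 True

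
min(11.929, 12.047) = 11.929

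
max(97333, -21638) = 97333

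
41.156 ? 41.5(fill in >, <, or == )<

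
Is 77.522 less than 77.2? No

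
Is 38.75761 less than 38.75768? Yes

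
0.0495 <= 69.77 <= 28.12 False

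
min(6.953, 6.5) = 6.5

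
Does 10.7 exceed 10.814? No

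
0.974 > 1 False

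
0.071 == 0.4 False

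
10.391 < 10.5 True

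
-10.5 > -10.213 False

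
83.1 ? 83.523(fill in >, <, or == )<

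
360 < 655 True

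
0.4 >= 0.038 True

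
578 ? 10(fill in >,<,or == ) >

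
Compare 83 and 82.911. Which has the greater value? 83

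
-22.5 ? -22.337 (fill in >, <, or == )<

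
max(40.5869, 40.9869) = 40.9869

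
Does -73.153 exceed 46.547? No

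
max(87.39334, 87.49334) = 87.49334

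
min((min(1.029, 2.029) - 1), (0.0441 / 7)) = 0.0063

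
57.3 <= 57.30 True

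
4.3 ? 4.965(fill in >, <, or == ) <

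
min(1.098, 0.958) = 0.958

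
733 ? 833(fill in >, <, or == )<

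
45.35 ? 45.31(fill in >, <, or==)>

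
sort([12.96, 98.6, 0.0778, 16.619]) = [0.0778, 12.96, 16.619, 98.6]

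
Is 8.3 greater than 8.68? No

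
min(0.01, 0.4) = 0.01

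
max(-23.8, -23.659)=-23.659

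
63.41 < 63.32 False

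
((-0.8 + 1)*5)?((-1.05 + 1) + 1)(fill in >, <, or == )>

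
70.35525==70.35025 False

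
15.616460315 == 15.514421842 False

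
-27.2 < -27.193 True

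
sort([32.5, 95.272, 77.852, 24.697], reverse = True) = [95.272, 77.852, 32.5, 24.697]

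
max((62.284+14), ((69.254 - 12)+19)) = 76.284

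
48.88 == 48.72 False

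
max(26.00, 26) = 26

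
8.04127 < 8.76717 True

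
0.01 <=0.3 True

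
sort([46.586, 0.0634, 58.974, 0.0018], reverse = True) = [58.974, 46.586, 0.0634, 0.0018]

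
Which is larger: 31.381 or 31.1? 31.381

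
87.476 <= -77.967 False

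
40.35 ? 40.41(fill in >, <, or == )<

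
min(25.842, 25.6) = 25.6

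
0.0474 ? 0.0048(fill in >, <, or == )>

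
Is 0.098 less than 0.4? Yes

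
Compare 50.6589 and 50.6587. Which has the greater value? 50.6589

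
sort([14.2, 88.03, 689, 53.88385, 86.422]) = [14.2, 53.88385, 86.422, 88.03, 689]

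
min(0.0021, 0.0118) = 0.0021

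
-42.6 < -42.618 False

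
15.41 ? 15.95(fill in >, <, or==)<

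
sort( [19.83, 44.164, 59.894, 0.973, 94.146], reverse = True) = [94.146, 59.894, 44.164, 19.83, 0.973]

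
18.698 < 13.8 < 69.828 False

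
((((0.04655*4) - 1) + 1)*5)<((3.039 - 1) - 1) True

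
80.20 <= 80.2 True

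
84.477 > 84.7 False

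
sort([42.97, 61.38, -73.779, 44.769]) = [-73.779, 42.97, 44.769, 61.38]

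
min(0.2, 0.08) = 0.08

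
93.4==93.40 True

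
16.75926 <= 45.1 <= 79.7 True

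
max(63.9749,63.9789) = 63.9789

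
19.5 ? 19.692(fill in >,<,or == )<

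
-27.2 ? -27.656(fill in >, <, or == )>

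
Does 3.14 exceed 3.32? No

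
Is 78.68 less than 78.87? Yes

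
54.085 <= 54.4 True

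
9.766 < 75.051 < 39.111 False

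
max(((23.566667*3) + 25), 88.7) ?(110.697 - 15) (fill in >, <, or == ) >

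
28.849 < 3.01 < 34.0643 False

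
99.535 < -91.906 False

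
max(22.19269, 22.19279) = 22.19279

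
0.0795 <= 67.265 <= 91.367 True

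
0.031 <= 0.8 True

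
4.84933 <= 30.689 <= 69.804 True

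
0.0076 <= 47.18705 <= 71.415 True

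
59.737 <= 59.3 False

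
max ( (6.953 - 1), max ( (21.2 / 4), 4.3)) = 5.953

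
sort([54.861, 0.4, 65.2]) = [0.4, 54.861, 65.2]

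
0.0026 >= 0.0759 False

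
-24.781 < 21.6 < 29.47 True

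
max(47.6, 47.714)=47.714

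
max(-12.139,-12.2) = -12.139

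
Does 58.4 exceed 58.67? No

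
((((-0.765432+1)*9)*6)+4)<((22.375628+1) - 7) False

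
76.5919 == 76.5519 False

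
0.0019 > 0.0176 False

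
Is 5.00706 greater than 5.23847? No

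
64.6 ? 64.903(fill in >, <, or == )<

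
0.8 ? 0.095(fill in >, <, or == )>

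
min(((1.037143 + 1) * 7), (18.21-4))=14.21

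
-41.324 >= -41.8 True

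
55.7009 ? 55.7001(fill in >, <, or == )>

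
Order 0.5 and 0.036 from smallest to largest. 0.036, 0.5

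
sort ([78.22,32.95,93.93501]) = [32.95,78.22,93.93501]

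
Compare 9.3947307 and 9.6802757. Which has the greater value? 9.6802757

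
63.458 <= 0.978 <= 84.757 False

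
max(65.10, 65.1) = 65.1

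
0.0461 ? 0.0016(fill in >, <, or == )>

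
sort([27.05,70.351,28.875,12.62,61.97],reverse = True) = [70.351,61.97,28.875,27.05,12.62]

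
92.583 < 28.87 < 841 False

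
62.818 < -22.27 False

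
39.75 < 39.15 False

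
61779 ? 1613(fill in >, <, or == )>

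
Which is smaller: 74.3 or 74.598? 74.3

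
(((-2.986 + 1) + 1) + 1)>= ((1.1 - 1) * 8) False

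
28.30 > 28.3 False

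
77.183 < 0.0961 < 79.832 False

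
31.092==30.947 False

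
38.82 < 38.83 True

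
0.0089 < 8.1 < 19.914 True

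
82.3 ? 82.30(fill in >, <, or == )==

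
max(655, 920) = 920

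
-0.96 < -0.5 True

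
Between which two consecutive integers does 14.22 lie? 14 and 15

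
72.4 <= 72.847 True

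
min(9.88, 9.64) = 9.64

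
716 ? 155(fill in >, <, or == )>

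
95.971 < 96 True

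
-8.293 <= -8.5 False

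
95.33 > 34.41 True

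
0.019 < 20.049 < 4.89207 False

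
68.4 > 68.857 False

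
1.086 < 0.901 False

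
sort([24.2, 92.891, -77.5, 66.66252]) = [-77.5, 24.2, 66.66252, 92.891]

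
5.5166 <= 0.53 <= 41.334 False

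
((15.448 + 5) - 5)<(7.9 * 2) True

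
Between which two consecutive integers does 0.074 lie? 0 and 1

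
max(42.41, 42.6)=42.6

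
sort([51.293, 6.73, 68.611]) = [6.73, 51.293, 68.611]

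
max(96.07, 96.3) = 96.3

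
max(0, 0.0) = 0.0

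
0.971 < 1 True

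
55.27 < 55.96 True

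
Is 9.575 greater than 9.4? Yes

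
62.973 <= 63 True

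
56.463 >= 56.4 True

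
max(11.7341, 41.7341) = 41.7341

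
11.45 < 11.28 False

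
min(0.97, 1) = 0.97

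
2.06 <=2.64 True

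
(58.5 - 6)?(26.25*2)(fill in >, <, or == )==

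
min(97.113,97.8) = 97.113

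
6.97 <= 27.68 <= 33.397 True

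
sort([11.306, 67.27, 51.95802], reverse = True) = [67.27, 51.95802, 11.306]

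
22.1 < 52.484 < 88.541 True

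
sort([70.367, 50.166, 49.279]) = [49.279, 50.166, 70.367]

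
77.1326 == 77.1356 False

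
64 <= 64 True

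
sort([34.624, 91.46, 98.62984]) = [34.624, 91.46, 98.62984]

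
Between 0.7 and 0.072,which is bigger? 0.7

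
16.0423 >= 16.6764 False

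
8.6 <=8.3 False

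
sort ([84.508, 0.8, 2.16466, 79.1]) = [0.8, 2.16466, 79.1, 84.508]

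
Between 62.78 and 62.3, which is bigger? 62.78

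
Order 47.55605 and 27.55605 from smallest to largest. 27.55605, 47.55605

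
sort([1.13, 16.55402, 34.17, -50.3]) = [-50.3, 1.13, 16.55402, 34.17]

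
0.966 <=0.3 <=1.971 False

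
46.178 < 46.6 True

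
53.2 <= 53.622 True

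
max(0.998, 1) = 1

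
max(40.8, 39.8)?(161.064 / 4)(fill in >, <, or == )>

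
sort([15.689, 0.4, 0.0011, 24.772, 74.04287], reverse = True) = [74.04287, 24.772, 15.689, 0.4, 0.0011]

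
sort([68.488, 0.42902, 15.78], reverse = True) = [68.488, 15.78, 0.42902]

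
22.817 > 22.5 True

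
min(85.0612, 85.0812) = 85.0612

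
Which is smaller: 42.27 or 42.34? 42.27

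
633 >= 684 False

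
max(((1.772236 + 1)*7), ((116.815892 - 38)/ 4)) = 19.703973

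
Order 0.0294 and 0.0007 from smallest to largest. 0.0007,0.0294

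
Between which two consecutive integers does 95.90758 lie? 95 and 96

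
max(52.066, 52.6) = 52.6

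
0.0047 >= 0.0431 False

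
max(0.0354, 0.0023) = 0.0354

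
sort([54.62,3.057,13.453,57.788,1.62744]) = [1.62744,3.057,13.453,54.62,57.788]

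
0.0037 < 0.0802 True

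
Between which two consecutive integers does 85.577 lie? 85 and 86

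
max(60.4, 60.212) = 60.4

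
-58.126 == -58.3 False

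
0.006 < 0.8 True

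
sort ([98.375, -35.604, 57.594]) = [-35.604, 57.594, 98.375]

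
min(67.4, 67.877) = 67.4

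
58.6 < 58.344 False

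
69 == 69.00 True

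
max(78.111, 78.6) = 78.6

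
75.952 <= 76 True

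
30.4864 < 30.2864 False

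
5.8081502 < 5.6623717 False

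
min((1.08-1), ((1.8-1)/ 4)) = 0.08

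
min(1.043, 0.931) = 0.931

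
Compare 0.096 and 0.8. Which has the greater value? 0.8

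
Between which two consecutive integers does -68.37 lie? -69 and -68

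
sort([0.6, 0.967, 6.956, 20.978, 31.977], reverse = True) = [31.977, 20.978, 6.956, 0.967, 0.6]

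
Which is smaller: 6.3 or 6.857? 6.3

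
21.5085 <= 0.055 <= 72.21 False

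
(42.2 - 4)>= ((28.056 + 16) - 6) True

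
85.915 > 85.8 True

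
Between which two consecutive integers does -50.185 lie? -51 and -50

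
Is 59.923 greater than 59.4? Yes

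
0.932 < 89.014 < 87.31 False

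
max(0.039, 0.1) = 0.1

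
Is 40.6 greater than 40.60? No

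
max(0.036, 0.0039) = 0.036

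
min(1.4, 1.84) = 1.4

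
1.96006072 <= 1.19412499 False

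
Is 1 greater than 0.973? Yes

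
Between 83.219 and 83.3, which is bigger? 83.3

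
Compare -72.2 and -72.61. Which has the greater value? -72.2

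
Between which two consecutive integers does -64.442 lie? -65 and -64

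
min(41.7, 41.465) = 41.465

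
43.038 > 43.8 False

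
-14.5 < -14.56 False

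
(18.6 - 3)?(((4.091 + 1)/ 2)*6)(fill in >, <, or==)>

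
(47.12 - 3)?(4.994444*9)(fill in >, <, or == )<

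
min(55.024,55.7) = 55.024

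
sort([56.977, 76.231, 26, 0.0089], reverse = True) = [76.231, 56.977, 26, 0.0089]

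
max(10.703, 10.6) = 10.703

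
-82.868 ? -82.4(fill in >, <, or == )<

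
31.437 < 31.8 True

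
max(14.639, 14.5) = 14.639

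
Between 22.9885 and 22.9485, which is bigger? 22.9885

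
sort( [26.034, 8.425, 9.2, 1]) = [1, 8.425, 9.2, 26.034]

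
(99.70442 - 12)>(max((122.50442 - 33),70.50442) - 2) True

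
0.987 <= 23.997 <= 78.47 True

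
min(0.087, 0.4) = 0.087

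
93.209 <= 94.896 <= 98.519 True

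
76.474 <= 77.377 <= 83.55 True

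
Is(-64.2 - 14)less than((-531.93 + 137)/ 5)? No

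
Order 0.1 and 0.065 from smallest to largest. 0.065, 0.1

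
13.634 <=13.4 False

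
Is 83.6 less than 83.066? No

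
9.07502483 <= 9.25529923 True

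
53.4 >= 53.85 False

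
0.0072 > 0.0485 False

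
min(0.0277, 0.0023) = 0.0023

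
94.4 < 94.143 False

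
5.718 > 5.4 True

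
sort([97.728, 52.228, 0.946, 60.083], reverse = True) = [97.728, 60.083, 52.228, 0.946]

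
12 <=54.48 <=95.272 True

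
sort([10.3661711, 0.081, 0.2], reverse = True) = [10.3661711, 0.2, 0.081]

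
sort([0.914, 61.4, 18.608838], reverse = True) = [61.4, 18.608838, 0.914]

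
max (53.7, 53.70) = 53.70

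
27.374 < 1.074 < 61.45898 False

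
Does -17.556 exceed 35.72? No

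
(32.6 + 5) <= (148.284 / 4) False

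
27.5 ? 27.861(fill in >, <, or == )<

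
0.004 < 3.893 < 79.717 True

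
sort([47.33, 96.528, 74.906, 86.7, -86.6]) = [-86.6, 47.33, 74.906, 86.7, 96.528]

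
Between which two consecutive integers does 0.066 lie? 0 and 1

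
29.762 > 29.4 True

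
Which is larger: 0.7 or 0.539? 0.7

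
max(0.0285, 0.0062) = 0.0285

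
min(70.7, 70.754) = 70.7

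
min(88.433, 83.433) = 83.433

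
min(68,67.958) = 67.958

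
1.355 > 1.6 False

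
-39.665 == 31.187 False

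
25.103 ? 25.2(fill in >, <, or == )<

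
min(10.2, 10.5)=10.2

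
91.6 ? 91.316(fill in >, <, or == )>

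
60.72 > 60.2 True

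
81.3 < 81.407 True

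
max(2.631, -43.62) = 2.631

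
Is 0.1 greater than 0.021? Yes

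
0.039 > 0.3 False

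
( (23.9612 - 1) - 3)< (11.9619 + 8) True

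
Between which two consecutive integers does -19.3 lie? -20 and -19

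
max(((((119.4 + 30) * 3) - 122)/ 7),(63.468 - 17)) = 46.6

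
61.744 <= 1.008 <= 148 False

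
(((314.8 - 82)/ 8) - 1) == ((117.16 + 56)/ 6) False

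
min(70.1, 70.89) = 70.1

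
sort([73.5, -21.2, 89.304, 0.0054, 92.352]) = [-21.2, 0.0054, 73.5, 89.304, 92.352]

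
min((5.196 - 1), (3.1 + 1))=4.1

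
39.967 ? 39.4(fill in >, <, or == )>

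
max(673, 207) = 673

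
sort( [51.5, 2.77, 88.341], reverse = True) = [88.341, 51.5, 2.77]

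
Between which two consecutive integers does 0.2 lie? 0 and 1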